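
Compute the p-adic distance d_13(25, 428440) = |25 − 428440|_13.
d_13(25, 428440) = 1/28561

Step 1 — x − y = 25 − 428440 = -428415. Step 2 — v_13(-428415) = 4 (factor: -428415 = −(13^4 · 15); the sign does not affect v_p). Step 3 — |x − y|_13 = 13^{-4} = 1/28561.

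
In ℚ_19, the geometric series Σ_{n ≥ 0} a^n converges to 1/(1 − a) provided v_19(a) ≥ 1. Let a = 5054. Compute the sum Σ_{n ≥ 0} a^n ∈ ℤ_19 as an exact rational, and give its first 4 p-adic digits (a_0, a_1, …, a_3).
Σ a^n = 1/(1 − a) = -1/5053;  first 4 digits = (1, 0, 14, 0)

v_19(a) = 2 ≥ 1, so the series converges in ℤ_19 to 1/(1 − a) = 1/(1 − 5054) = -1/5053. Expand this rational in ℤ_19: compute digits iteratively via d_i = x_i mod 19, x_{i+1} = (x_i − d_i)/19. The first 4 digits are (1, 0, 14, 0).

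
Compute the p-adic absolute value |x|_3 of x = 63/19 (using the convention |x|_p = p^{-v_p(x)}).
|63/19|_3 = 1/9

Step 1 — compute v_3(x) by factoring powers of 3 out of the numerator and denominator: v_3(63/19) = 2. Step 2 — apply |x|_p = p^{-v_p(x)} = 3^{-2} = 1/9.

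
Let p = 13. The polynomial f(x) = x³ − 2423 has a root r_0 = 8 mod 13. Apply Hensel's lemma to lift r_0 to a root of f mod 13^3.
r_2 = 892 (mod 2197)

Hensel: r_{i+1} = r_i − f(r_i)/f′(r_i) mod 13^{i+2}, where f′(x) = 3x². Iterate:
  r_0 = 8 (mod 13)
  r_1 = 47 (mod 169)
  r_2 = 892 (mod 2197)
Final: r = 892 with f(r) ≡ 0 mod 13^3.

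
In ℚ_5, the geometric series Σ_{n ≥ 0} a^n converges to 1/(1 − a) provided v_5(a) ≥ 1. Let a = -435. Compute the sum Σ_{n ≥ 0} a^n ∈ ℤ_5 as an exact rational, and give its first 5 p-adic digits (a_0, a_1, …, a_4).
Σ a^n = 1/(1 − a) = 1/436;  first 5 digits = (1, 3, 1, 2, 2)

v_5(a) = 1 ≥ 1, so the series converges in ℤ_5 to 1/(1 − a) = 1/(1 − (-435)) = 1/436. Expand this rational in ℤ_5: compute digits iteratively via d_i = x_i mod 5, x_{i+1} = (x_i − d_i)/5. The first 5 digits are (1, 3, 1, 2, 2).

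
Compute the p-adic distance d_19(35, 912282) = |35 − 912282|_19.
d_19(35, 912282) = 1/130321

Step 1 — x − y = 35 − 912282 = -912247. Step 2 — v_19(-912247) = 4 (factor: -912247 = −(19^4 · 7); the sign does not affect v_p). Step 3 — |x − y|_19 = 19^{-4} = 1/130321.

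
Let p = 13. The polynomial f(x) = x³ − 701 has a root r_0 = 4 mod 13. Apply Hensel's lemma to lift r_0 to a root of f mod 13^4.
r_3 = 17970 (mod 28561)

Hensel: r_{i+1} = r_i − f(r_i)/f′(r_i) mod 13^{i+2}, where f′(x) = 3x². Iterate:
  r_0 = 4 (mod 13)
  r_1 = 56 (mod 169)
  r_2 = 394 (mod 2197)
  r_3 = 17970 (mod 28561)
Final: r = 17970 with f(r) ≡ 0 mod 13^4.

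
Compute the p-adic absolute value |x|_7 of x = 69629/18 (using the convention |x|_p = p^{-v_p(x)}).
|69629/18|_7 = 1/2401

Step 1 — compute v_7(x) by factoring powers of 7 out of the numerator and denominator: v_7(69629/18) = 4. Step 2 — apply |x|_p = p^{-v_p(x)} = 7^{-4} = 1/2401.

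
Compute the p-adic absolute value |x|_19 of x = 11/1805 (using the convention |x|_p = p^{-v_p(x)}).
|11/1805|_19 = 361

Step 1 — compute v_19(x) by factoring powers of 19 out of the numerator and denominator: v_19(11/1805) = -2. Step 2 — apply |x|_p = p^{-v_p(x)} = 19^{2} = 361.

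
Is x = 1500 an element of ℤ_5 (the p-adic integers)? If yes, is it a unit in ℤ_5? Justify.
x ∈ ℤ_5 but not a unit; v_5(x) = 3 > 0

ℤ_5 = {x ∈ ℚ_5 : v_5(x) ≥ 0} and ℤ_5^× = {x ∈ ℤ_5 : v_5(x) = 0}. Here v_5(1500) = v_5(num) − v_5(den) = 3; compare against these criteria.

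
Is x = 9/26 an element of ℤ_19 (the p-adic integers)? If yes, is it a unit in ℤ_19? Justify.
x ∈ ℤ_19^× (unit); v_19(x) = 0

ℤ_19 = {x ∈ ℚ_19 : v_19(x) ≥ 0} and ℤ_19^× = {x ∈ ℤ_19 : v_19(x) = 0}. Here v_19(9/26) = v_19(num) − v_19(den) = 0; compare against these criteria.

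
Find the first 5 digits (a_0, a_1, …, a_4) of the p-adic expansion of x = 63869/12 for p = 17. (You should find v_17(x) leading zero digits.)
(a_0, …, a_4) = (0, 0, 0, 11, 15)

v_17(63869/12) = 3, so a_0 = ... = a_2 = 0. Factor out: x = 17^3 · u with u = 13/12 a unit in ℤ_17. Expand u iteratively via a_{v+i} = u_i mod 17, u_{i+1} = (u_i − a_{v+i})/17:
  u_0 = 13/12;  a_3 = 11;  u_1 = (u_0 − 11)/17 = -7/12
  u_1 = -7/12;  a_4 = 15;  u_2 = (u_1 − 15)/17 = -11/12
Digits: (0, 0, 0, 11, 15).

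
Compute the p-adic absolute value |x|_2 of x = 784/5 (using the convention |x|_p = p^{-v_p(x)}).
|784/5|_2 = 1/16

Step 1 — compute v_2(x) by factoring powers of 2 out of the numerator and denominator: v_2(784/5) = 4. Step 2 — apply |x|_p = p^{-v_p(x)} = 2^{-4} = 1/16.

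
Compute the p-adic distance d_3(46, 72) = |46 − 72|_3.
d_3(46, 72) = 1

Step 1 — x − y = 46 − 72 = -26. Step 2 — v_3(-26) = 0 (factor: -26 = −(3^0 · 26); the sign does not affect v_p). Step 3 — |x − y|_3 = 3^{0} = 1.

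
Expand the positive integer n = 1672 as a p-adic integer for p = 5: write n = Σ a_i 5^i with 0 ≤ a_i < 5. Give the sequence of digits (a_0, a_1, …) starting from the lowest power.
(a_0, a_1, …) = (2, 4, 1, 3, 2)

Repeated division by 5 gives the digits low-to-high: 1672 = 2 + 4·5^1 + 1·5^2 + 3·5^3 + 2·5^4. Digit sequence: (2, 4, 1, 3, 2).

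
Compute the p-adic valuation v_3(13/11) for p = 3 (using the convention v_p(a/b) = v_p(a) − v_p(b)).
v_3(13/11) = 0

Factor powers of 3 from the numerator and denominator of the reduced fraction: 13 = 3^0 · 13 and 11 = 3^0 · 11. Apply v_p(a/b) = v_p(a) − v_p(b): v_3(13/11) = 0 − 0 = 0.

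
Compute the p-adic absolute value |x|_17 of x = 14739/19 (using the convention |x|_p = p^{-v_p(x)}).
|14739/19|_17 = 1/4913

Step 1 — compute v_17(x) by factoring powers of 17 out of the numerator and denominator: v_17(14739/19) = 3. Step 2 — apply |x|_p = p^{-v_p(x)} = 17^{-3} = 1/4913.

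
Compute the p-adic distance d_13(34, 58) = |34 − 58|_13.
d_13(34, 58) = 1

Step 1 — x − y = 34 − 58 = -24. Step 2 — v_13(-24) = 0 (factor: -24 = −(13^0 · 24); the sign does not affect v_p). Step 3 — |x − y|_13 = 13^{0} = 1.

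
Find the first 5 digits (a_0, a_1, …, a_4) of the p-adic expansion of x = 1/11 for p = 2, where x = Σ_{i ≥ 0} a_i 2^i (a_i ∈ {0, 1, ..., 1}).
(a_0, …, a_4) = (1, 1, 0, 0, 0)

v_2(1/11) = 0 (numerator and denominator both coprime to 2), so x ∈ ℤ_2^×. Compute digits iteratively via a_i = x_i mod 2, x_{i+1} = (x_i − a_i)/2, with x_0 = x:
  x_0 = 1/11;  a_0 = 1;  x_1 = (x_0 − 1)/2 = -5/11
  x_1 = -5/11;  a_1 = 1;  x_2 = (x_1 − 1)/2 = -8/11
  x_2 = -8/11;  a_2 = 0;  x_3 = (x_2 − 0)/2 = -4/11
  x_3 = -4/11;  a_3 = 0;  x_4 = (x_3 − 0)/2 = -2/11
  x_4 = -2/11;  a_4 = 0;  x_5 = (x_4 − 0)/2 = -1/11
Digits: (1, 1, 0, 0, 0).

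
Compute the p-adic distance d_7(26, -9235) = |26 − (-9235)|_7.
d_7(26, -9235) = 1/343

Step 1 — x − y = 26 − (-9235) = 9261. Step 2 — v_7(9261) = 3 (factor: 9261 = (7^3 · 27); the sign does not affect v_p). Step 3 — |x − y|_7 = 7^{-3} = 1/343.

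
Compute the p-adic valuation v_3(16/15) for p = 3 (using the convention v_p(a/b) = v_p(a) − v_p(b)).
v_3(16/15) = -1

Factor powers of 3 from the numerator and denominator of the reduced fraction: 16 = 3^0 · 16 and 15 = 3^1 · 5. Apply v_p(a/b) = v_p(a) − v_p(b): v_3(16/15) = 0 − 1 = -1.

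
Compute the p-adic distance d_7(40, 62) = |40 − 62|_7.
d_7(40, 62) = 1

Step 1 — x − y = 40 − 62 = -22. Step 2 — v_7(-22) = 0 (factor: -22 = −(7^0 · 22); the sign does not affect v_p). Step 3 — |x − y|_7 = 7^{0} = 1.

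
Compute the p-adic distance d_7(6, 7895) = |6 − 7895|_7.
d_7(6, 7895) = 1/343

Step 1 — x − y = 6 − 7895 = -7889. Step 2 — v_7(-7889) = 3 (factor: -7889 = −(7^3 · 23); the sign does not affect v_p). Step 3 — |x − y|_7 = 7^{-3} = 1/343.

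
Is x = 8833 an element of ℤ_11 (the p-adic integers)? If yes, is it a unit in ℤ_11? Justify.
x ∈ ℤ_11 but not a unit; v_11(x) = 2 > 0

ℤ_11 = {x ∈ ℚ_11 : v_11(x) ≥ 0} and ℤ_11^× = {x ∈ ℤ_11 : v_11(x) = 0}. Here v_11(8833) = v_11(num) − v_11(den) = 2; compare against these criteria.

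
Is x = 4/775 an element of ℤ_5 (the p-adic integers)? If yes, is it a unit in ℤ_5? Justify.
x ∉ ℤ_5 (v_5(x) = -2 < 0)

ℤ_5 = {x ∈ ℚ_5 : v_5(x) ≥ 0} and ℤ_5^× = {x ∈ ℤ_5 : v_5(x) = 0}. Here v_5(4/775) = v_5(num) − v_5(den) = -2; compare against these criteria.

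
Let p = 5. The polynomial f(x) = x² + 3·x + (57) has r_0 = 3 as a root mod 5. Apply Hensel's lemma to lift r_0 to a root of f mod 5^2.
r_1 = 3 (mod 25)

Hensel: r_{i+1} = r_i − f(r_i)·(f′(r_i))^{-1} mod 5^{i+2}, f′(x) = 2x + 3. Iterate:
  r_0 = 3 (mod 5)
  r_1 = 3 (mod 25)
Final: r = 3 satisfies f(r) ≡ 0 mod 5^2.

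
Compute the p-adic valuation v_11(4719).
v_11(4719) = 2

v_11(n) is the largest exponent k such that 11^k divides n. Factor out: 4719 = 11^2 · 39. (Sign doesn't affect v_p.) So v_11(4719) = 2.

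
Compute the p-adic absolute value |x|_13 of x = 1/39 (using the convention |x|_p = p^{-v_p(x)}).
|1/39|_13 = 13

Step 1 — compute v_13(x) by factoring powers of 13 out of the numerator and denominator: v_13(1/39) = -1. Step 2 — apply |x|_p = p^{-v_p(x)} = 13^{1} = 13.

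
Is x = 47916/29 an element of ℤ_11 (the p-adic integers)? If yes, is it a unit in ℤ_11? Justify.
x ∈ ℤ_11 but not a unit; v_11(x) = 3 > 0

ℤ_11 = {x ∈ ℚ_11 : v_11(x) ≥ 0} and ℤ_11^× = {x ∈ ℤ_11 : v_11(x) = 0}. Here v_11(47916/29) = v_11(num) − v_11(den) = 3; compare against these criteria.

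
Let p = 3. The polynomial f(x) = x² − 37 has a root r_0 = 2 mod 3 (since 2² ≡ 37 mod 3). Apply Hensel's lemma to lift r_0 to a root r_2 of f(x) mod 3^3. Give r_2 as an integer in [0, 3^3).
r_2 = 8 (mod 27)

Hensel's recurrence: r_{i+1} = r_i − f(r_i)·(f′(r_i))^{-1} mod 3^{i+2}, with f′(x) = 2x. Iterate:
  r_0 = 2 (mod 3)
  r_1 = 8 (mod 9)
  r_2 = 8 (mod 27)
Final: r_2 = 8, and one checks f(r_2) ≡ 0 mod 3^3.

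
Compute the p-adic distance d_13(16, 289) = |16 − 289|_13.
d_13(16, 289) = 1/13

Step 1 — x − y = 16 − 289 = -273. Step 2 — v_13(-273) = 1 (factor: -273 = −(13^1 · 21); the sign does not affect v_p). Step 3 — |x − y|_13 = 13^{-1} = 1/13.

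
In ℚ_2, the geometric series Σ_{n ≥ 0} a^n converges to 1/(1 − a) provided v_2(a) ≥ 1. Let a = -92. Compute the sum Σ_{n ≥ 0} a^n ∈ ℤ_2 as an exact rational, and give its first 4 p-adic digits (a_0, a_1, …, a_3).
Σ a^n = 1/(1 − a) = 1/93;  first 4 digits = (1, 0, 1, 0)

v_2(a) = 2 ≥ 1, so the series converges in ℤ_2 to 1/(1 − a) = 1/(1 − (-92)) = 1/93. Expand this rational in ℤ_2: compute digits iteratively via d_i = x_i mod 2, x_{i+1} = (x_i − d_i)/2. The first 4 digits are (1, 0, 1, 0).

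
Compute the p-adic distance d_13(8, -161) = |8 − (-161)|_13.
d_13(8, -161) = 1/169

Step 1 — x − y = 8 − (-161) = 169. Step 2 — v_13(169) = 2 (factor: 169 = (13^2 · 1); the sign does not affect v_p). Step 3 — |x − y|_13 = 13^{-2} = 1/169.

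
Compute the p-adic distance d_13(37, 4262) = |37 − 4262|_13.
d_13(37, 4262) = 1/169

Step 1 — x − y = 37 − 4262 = -4225. Step 2 — v_13(-4225) = 2 (factor: -4225 = −(13^2 · 25); the sign does not affect v_p). Step 3 — |x − y|_13 = 13^{-2} = 1/169.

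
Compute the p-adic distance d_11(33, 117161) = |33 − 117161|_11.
d_11(33, 117161) = 1/14641

Step 1 — x − y = 33 − 117161 = -117128. Step 2 — v_11(-117128) = 4 (factor: -117128 = −(11^4 · 8); the sign does not affect v_p). Step 3 — |x − y|_11 = 11^{-4} = 1/14641.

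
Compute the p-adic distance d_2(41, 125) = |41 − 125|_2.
d_2(41, 125) = 1/4

Step 1 — x − y = 41 − 125 = -84. Step 2 — v_2(-84) = 2 (factor: -84 = −(2^2 · 21); the sign does not affect v_p). Step 3 — |x − y|_2 = 2^{-2} = 1/4.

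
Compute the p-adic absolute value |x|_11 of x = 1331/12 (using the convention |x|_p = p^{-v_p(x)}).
|1331/12|_11 = 1/1331

Step 1 — compute v_11(x) by factoring powers of 11 out of the numerator and denominator: v_11(1331/12) = 3. Step 2 — apply |x|_p = p^{-v_p(x)} = 11^{-3} = 1/1331.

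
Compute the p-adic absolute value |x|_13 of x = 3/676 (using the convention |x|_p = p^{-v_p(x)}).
|3/676|_13 = 169

Step 1 — compute v_13(x) by factoring powers of 13 out of the numerator and denominator: v_13(3/676) = -2. Step 2 — apply |x|_p = p^{-v_p(x)} = 13^{2} = 169.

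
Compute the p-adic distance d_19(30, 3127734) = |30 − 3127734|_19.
d_19(30, 3127734) = 1/130321

Step 1 — x − y = 30 − 3127734 = -3127704. Step 2 — v_19(-3127704) = 4 (factor: -3127704 = −(19^4 · 24); the sign does not affect v_p). Step 3 — |x − y|_19 = 19^{-4} = 1/130321.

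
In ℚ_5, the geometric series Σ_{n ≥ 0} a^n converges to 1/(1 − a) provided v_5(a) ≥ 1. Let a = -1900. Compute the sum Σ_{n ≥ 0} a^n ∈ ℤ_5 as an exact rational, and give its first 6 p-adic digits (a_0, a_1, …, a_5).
Σ a^n = 1/(1 − a) = 1/1901;  first 6 digits = (1, 0, 4, 4, 2, 4)

v_5(a) = 2 ≥ 1, so the series converges in ℤ_5 to 1/(1 − a) = 1/(1 − (-1900)) = 1/1901. Expand this rational in ℤ_5: compute digits iteratively via d_i = x_i mod 5, x_{i+1} = (x_i − d_i)/5. The first 6 digits are (1, 0, 4, 4, 2, 4).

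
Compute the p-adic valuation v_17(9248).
v_17(9248) = 2

v_17(n) is the largest exponent k such that 17^k divides n. Factor out: 9248 = 17^2 · 32. (Sign doesn't affect v_p.) So v_17(9248) = 2.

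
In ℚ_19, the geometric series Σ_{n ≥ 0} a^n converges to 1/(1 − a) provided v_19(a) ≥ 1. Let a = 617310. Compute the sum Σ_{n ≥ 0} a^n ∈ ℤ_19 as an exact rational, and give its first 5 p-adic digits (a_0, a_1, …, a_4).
Σ a^n = 1/(1 − a) = -1/617309;  first 5 digits = (1, 0, 0, 14, 4)

v_19(a) = 3 ≥ 1, so the series converges in ℤ_19 to 1/(1 − a) = 1/(1 − 617310) = -1/617309. Expand this rational in ℤ_19: compute digits iteratively via d_i = x_i mod 19, x_{i+1} = (x_i − d_i)/19. The first 5 digits are (1, 0, 0, 14, 4).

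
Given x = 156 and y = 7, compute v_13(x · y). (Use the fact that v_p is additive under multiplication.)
v_13(1092) = 1

v_p(x) = 1 (factor: 156 = 13^1 · 12); v_p(y) = 0 (factor: 7 = 13^0 · 7). Additivity: v_p(xy) = v_p(x) + v_p(y) = 1 + 0 = 1. (Direct check: xy = 1092 = 13^1 · (84).)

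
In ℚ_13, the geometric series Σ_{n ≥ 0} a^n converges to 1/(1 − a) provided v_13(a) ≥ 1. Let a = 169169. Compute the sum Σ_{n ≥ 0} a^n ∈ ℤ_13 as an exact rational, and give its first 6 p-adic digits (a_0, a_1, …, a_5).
Σ a^n = 1/(1 − a) = -1/169168;  first 6 digits = (1, 0, 0, 12, 5, 0)

v_13(a) = 3 ≥ 1, so the series converges in ℤ_13 to 1/(1 − a) = 1/(1 − 169169) = -1/169168. Expand this rational in ℤ_13: compute digits iteratively via d_i = x_i mod 13, x_{i+1} = (x_i − d_i)/13. The first 6 digits are (1, 0, 0, 12, 5, 0).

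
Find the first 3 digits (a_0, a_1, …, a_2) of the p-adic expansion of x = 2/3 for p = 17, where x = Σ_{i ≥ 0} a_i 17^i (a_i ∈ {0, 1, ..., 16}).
(a_0, …, a_2) = (12, 5, 11)

v_17(2/3) = 0 (numerator and denominator both coprime to 17), so x ∈ ℤ_17^×. Compute digits iteratively via a_i = x_i mod 17, x_{i+1} = (x_i − a_i)/17, with x_0 = x:
  x_0 = 2/3;  a_0 = 12;  x_1 = (x_0 − 12)/17 = -2/3
  x_1 = -2/3;  a_1 = 5;  x_2 = (x_1 − 5)/17 = -1/3
  x_2 = -1/3;  a_2 = 11;  x_3 = (x_2 − 11)/17 = -2/3
Digits: (12, 5, 11).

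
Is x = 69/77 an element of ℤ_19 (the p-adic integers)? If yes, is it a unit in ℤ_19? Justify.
x ∈ ℤ_19^× (unit); v_19(x) = 0

ℤ_19 = {x ∈ ℚ_19 : v_19(x) ≥ 0} and ℤ_19^× = {x ∈ ℤ_19 : v_19(x) = 0}. Here v_19(69/77) = v_19(num) − v_19(den) = 0; compare against these criteria.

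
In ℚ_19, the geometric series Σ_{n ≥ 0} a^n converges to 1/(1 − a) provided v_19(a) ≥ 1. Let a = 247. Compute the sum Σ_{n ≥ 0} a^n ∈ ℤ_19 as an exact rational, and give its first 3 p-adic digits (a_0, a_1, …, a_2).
Σ a^n = 1/(1 − a) = -1/246;  first 3 digits = (1, 13, 17)

v_19(a) = 1 ≥ 1, so the series converges in ℤ_19 to 1/(1 − a) = 1/(1 − 247) = -1/246. Expand this rational in ℤ_19: compute digits iteratively via d_i = x_i mod 19, x_{i+1} = (x_i − d_i)/19. The first 3 digits are (1, 13, 17).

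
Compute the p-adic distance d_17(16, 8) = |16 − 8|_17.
d_17(16, 8) = 1

Step 1 — x − y = 16 − 8 = 8. Step 2 — v_17(8) = 0 (factor: 8 = (17^0 · 8); the sign does not affect v_p). Step 3 — |x − y|_17 = 17^{0} = 1.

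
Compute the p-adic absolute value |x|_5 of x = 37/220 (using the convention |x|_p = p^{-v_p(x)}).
|37/220|_5 = 5

Step 1 — compute v_5(x) by factoring powers of 5 out of the numerator and denominator: v_5(37/220) = -1. Step 2 — apply |x|_p = p^{-v_p(x)} = 5^{1} = 5.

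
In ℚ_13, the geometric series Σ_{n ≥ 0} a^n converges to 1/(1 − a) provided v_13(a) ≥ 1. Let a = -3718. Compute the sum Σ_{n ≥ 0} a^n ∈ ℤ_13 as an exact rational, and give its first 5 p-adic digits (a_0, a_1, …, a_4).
Σ a^n = 1/(1 − a) = 1/3719;  first 5 digits = (1, 0, 4, 11, 2)

v_13(a) = 2 ≥ 1, so the series converges in ℤ_13 to 1/(1 − a) = 1/(1 − (-3718)) = 1/3719. Expand this rational in ℤ_13: compute digits iteratively via d_i = x_i mod 13, x_{i+1} = (x_i − d_i)/13. The first 5 digits are (1, 0, 4, 11, 2).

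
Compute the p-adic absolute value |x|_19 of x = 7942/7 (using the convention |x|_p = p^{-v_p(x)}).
|7942/7|_19 = 1/361

Step 1 — compute v_19(x) by factoring powers of 19 out of the numerator and denominator: v_19(7942/7) = 2. Step 2 — apply |x|_p = p^{-v_p(x)} = 19^{-2} = 1/361.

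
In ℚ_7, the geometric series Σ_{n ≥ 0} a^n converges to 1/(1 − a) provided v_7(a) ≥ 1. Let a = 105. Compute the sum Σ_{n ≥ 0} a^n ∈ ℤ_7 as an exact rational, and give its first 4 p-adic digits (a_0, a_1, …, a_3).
Σ a^n = 1/(1 − a) = -1/104;  first 4 digits = (1, 1, 3, 5)

v_7(a) = 1 ≥ 1, so the series converges in ℤ_7 to 1/(1 − a) = 1/(1 − 105) = -1/104. Expand this rational in ℤ_7: compute digits iteratively via d_i = x_i mod 7, x_{i+1} = (x_i − d_i)/7. The first 4 digits are (1, 1, 3, 5).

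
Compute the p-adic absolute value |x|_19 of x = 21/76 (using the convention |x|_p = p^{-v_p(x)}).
|21/76|_19 = 19

Step 1 — compute v_19(x) by factoring powers of 19 out of the numerator and denominator: v_19(21/76) = -1. Step 2 — apply |x|_p = p^{-v_p(x)} = 19^{1} = 19.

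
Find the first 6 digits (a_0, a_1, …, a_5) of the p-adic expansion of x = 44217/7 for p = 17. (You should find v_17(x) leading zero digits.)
(a_0, …, a_5) = (0, 0, 0, 11, 14, 4)

v_17(44217/7) = 3, so a_0 = ... = a_2 = 0. Factor out: x = 17^3 · u with u = 9/7 a unit in ℤ_17. Expand u iteratively via a_{v+i} = u_i mod 17, u_{i+1} = (u_i − a_{v+i})/17:
  u_0 = 9/7;  a_3 = 11;  u_1 = (u_0 − 11)/17 = -4/7
  u_1 = -4/7;  a_4 = 14;  u_2 = (u_1 − 14)/17 = -6/7
  u_2 = -6/7;  a_5 = 4;  u_3 = (u_2 − 4)/17 = -2/7
Digits: (0, 0, 0, 11, 14, 4).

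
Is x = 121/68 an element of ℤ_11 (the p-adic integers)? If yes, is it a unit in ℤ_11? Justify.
x ∈ ℤ_11 but not a unit; v_11(x) = 2 > 0

ℤ_11 = {x ∈ ℚ_11 : v_11(x) ≥ 0} and ℤ_11^× = {x ∈ ℤ_11 : v_11(x) = 0}. Here v_11(121/68) = v_11(num) − v_11(den) = 2; compare against these criteria.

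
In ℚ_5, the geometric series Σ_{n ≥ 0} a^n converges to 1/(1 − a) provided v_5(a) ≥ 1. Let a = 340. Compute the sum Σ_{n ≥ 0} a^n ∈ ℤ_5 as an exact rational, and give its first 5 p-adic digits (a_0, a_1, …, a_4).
Σ a^n = 1/(1 − a) = -1/339;  first 5 digits = (1, 3, 2, 4, 2)

v_5(a) = 1 ≥ 1, so the series converges in ℤ_5 to 1/(1 − a) = 1/(1 − 340) = -1/339. Expand this rational in ℤ_5: compute digits iteratively via d_i = x_i mod 5, x_{i+1} = (x_i − d_i)/5. The first 5 digits are (1, 3, 2, 4, 2).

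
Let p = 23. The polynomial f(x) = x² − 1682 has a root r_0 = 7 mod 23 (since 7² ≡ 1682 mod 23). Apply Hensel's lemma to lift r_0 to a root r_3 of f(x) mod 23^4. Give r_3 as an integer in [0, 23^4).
r_3 = 92812 (mod 279841)

Hensel's recurrence: r_{i+1} = r_i − f(r_i)·(f′(r_i))^{-1} mod 23^{i+2}, with f′(x) = 2x. Iterate:
  r_0 = 7 (mod 23)
  r_1 = 237 (mod 529)
  r_2 = 7643 (mod 12167)
  r_3 = 92812 (mod 279841)
Final: r_3 = 92812, and one checks f(r_3) ≡ 0 mod 23^4.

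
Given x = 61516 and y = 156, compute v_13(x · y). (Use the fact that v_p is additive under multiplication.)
v_13(9596496) = 4

v_p(x) = 3 (factor: 61516 = 13^3 · 28); v_p(y) = 1 (factor: 156 = 13^1 · 12). Additivity: v_p(xy) = v_p(x) + v_p(y) = 3 + 1 = 4. (Direct check: xy = 9596496 = 13^4 · (336).)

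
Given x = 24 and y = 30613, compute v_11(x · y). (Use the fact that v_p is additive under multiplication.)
v_11(734712) = 3

v_p(x) = 0 (factor: 24 = 11^0 · 24); v_p(y) = 3 (factor: 30613 = 11^3 · 23). Additivity: v_p(xy) = v_p(x) + v_p(y) = 0 + 3 = 3. (Direct check: xy = 734712 = 11^3 · (552).)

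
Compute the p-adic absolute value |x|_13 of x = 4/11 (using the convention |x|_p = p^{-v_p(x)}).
|4/11|_13 = 1

Step 1 — compute v_13(x) by factoring powers of 13 out of the numerator and denominator: v_13(4/11) = 0. Step 2 — apply |x|_p = p^{-v_p(x)} = 13^{0} = 1.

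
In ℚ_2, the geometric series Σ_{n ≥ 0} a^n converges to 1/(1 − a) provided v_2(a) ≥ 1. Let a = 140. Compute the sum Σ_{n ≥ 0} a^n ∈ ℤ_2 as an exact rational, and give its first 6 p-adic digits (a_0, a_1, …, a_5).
Σ a^n = 1/(1 − a) = -1/139;  first 6 digits = (1, 0, 1, 1, 1, 0)

v_2(a) = 2 ≥ 1, so the series converges in ℤ_2 to 1/(1 − a) = 1/(1 − 140) = -1/139. Expand this rational in ℤ_2: compute digits iteratively via d_i = x_i mod 2, x_{i+1} = (x_i − d_i)/2. The first 6 digits are (1, 0, 1, 1, 1, 0).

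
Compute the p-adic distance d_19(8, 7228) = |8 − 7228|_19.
d_19(8, 7228) = 1/361

Step 1 — x − y = 8 − 7228 = -7220. Step 2 — v_19(-7220) = 2 (factor: -7220 = −(19^2 · 20); the sign does not affect v_p). Step 3 — |x − y|_19 = 19^{-2} = 1/361.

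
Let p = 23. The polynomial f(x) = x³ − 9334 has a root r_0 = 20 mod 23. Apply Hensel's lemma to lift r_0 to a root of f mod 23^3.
r_2 = 11727 (mod 12167)

Hensel: r_{i+1} = r_i − f(r_i)/f′(r_i) mod 23^{i+2}, where f′(x) = 3x². Iterate:
  r_0 = 20 (mod 23)
  r_1 = 89 (mod 529)
  r_2 = 11727 (mod 12167)
Final: r = 11727 with f(r) ≡ 0 mod 23^3.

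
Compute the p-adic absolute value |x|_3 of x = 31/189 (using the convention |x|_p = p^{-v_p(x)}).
|31/189|_3 = 27

Step 1 — compute v_3(x) by factoring powers of 3 out of the numerator and denominator: v_3(31/189) = -3. Step 2 — apply |x|_p = p^{-v_p(x)} = 3^{3} = 27.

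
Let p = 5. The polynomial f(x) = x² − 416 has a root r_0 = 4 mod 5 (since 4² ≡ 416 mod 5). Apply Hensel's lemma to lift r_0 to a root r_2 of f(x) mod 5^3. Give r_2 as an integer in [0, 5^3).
r_2 = 54 (mod 125)

Hensel's recurrence: r_{i+1} = r_i − f(r_i)·(f′(r_i))^{-1} mod 5^{i+2}, with f′(x) = 2x. Iterate:
  r_0 = 4 (mod 5)
  r_1 = 4 (mod 25)
  r_2 = 54 (mod 125)
Final: r_2 = 54, and one checks f(r_2) ≡ 0 mod 5^3.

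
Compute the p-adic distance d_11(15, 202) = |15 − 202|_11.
d_11(15, 202) = 1/11

Step 1 — x − y = 15 − 202 = -187. Step 2 — v_11(-187) = 1 (factor: -187 = −(11^1 · 17); the sign does not affect v_p). Step 3 — |x − y|_11 = 11^{-1} = 1/11.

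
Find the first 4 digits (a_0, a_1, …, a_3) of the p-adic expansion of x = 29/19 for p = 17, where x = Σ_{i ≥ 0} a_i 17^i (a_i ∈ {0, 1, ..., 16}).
(a_0, …, a_3) = (6, 6, 5, 14)

v_17(29/19) = 0 (numerator and denominator both coprime to 17), so x ∈ ℤ_17^×. Compute digits iteratively via a_i = x_i mod 17, x_{i+1} = (x_i − a_i)/17, with x_0 = x:
  x_0 = 29/19;  a_0 = 6;  x_1 = (x_0 − 6)/17 = -5/19
  x_1 = -5/19;  a_1 = 6;  x_2 = (x_1 − 6)/17 = -7/19
  x_2 = -7/19;  a_2 = 5;  x_3 = (x_2 − 5)/17 = -6/19
  x_3 = -6/19;  a_3 = 14;  x_4 = (x_3 − 14)/17 = -16/19
Digits: (6, 6, 5, 14).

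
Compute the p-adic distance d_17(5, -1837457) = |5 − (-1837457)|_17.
d_17(5, -1837457) = 1/83521

Step 1 — x − y = 5 − (-1837457) = 1837462. Step 2 — v_17(1837462) = 4 (factor: 1837462 = (17^4 · 22); the sign does not affect v_p). Step 3 — |x − y|_17 = 17^{-4} = 1/83521.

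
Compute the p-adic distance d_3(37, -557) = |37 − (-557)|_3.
d_3(37, -557) = 1/27

Step 1 — x − y = 37 − (-557) = 594. Step 2 — v_3(594) = 3 (factor: 594 = (3^3 · 22); the sign does not affect v_p). Step 3 — |x − y|_3 = 3^{-3} = 1/27.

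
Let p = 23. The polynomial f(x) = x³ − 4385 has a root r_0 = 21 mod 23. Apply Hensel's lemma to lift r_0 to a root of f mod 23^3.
r_2 = 4552 (mod 12167)

Hensel: r_{i+1} = r_i − f(r_i)/f′(r_i) mod 23^{i+2}, where f′(x) = 3x². Iterate:
  r_0 = 21 (mod 23)
  r_1 = 320 (mod 529)
  r_2 = 4552 (mod 12167)
Final: r = 4552 with f(r) ≡ 0 mod 23^3.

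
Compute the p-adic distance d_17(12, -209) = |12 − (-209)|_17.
d_17(12, -209) = 1/17

Step 1 — x − y = 12 − (-209) = 221. Step 2 — v_17(221) = 1 (factor: 221 = (17^1 · 13); the sign does not affect v_p). Step 3 — |x − y|_17 = 17^{-1} = 1/17.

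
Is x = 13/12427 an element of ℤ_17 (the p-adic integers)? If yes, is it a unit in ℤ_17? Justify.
x ∉ ℤ_17 (v_17(x) = -2 < 0)

ℤ_17 = {x ∈ ℚ_17 : v_17(x) ≥ 0} and ℤ_17^× = {x ∈ ℤ_17 : v_17(x) = 0}. Here v_17(13/12427) = v_17(num) − v_17(den) = -2; compare against these criteria.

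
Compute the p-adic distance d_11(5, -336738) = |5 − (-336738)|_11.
d_11(5, -336738) = 1/14641

Step 1 — x − y = 5 − (-336738) = 336743. Step 2 — v_11(336743) = 4 (factor: 336743 = (11^4 · 23); the sign does not affect v_p). Step 3 — |x − y|_11 = 11^{-4} = 1/14641.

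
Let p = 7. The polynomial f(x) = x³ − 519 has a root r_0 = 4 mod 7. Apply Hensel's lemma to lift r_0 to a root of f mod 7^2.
r_1 = 39 (mod 49)

Hensel: r_{i+1} = r_i − f(r_i)/f′(r_i) mod 7^{i+2}, where f′(x) = 3x². Iterate:
  r_0 = 4 (mod 7)
  r_1 = 39 (mod 49)
Final: r = 39 with f(r) ≡ 0 mod 7^2.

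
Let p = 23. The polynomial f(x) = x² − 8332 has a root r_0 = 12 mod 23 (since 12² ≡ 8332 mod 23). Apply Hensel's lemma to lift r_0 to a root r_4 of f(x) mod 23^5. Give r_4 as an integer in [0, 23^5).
r_4 = 5815033 (mod 6436343)

Hensel's recurrence: r_{i+1} = r_i − f(r_i)·(f′(r_i))^{-1} mod 23^{i+2}, with f′(x) = 2x. Iterate:
  r_0 = 12 (mod 23)
  r_1 = 265 (mod 529)
  r_2 = 11374 (mod 12167)
  r_3 = 218213 (mod 279841)
  r_4 = 5815033 (mod 6436343)
Final: r_4 = 5815033, and one checks f(r_4) ≡ 0 mod 23^5.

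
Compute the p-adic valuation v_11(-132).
v_11(-132) = 1

v_11(n) is the largest exponent k such that 11^k divides n. Factor out: -132 = -11^1 · 12. (Sign doesn't affect v_p.) So v_11(-132) = 1.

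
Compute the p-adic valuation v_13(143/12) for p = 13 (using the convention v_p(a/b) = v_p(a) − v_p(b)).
v_13(143/12) = 1

Factor powers of 13 from the numerator and denominator of the reduced fraction: 143 = 13^1 · 11 and 12 = 13^0 · 12. Apply v_p(a/b) = v_p(a) − v_p(b): v_13(143/12) = 1 − 0 = 1.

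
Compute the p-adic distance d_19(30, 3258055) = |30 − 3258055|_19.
d_19(30, 3258055) = 1/130321

Step 1 — x − y = 30 − 3258055 = -3258025. Step 2 — v_19(-3258025) = 4 (factor: -3258025 = −(19^4 · 25); the sign does not affect v_p). Step 3 — |x − y|_19 = 19^{-4} = 1/130321.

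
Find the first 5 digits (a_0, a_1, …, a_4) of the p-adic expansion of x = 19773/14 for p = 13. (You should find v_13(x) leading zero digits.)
(a_0, …, a_4) = (0, 0, 0, 9, 4)

v_13(19773/14) = 3, so a_0 = ... = a_2 = 0. Factor out: x = 13^3 · u with u = 9/14 a unit in ℤ_13. Expand u iteratively via a_{v+i} = u_i mod 13, u_{i+1} = (u_i − a_{v+i})/13:
  u_0 = 9/14;  a_3 = 9;  u_1 = (u_0 − 9)/13 = -9/14
  u_1 = -9/14;  a_4 = 4;  u_2 = (u_1 − 4)/13 = -5/14
Digits: (0, 0, 0, 9, 4).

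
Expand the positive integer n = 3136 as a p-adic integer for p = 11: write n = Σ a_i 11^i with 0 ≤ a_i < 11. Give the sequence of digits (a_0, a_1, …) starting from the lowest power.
(a_0, a_1, …) = (1, 10, 3, 2)

Repeated division by 11 gives the digits low-to-high: 3136 = 1 + 10·11^1 + 3·11^2 + 2·11^3. Digit sequence: (1, 10, 3, 2).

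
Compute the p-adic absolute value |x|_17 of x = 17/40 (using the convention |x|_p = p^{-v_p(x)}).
|17/40|_17 = 1/17

Step 1 — compute v_17(x) by factoring powers of 17 out of the numerator and denominator: v_17(17/40) = 1. Step 2 — apply |x|_p = p^{-v_p(x)} = 17^{-1} = 1/17.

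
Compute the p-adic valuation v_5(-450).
v_5(-450) = 2

v_5(n) is the largest exponent k such that 5^k divides n. Factor out: -450 = -5^2 · 18. (Sign doesn't affect v_p.) So v_5(-450) = 2.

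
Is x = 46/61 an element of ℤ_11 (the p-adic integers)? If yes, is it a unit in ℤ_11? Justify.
x ∈ ℤ_11^× (unit); v_11(x) = 0

ℤ_11 = {x ∈ ℚ_11 : v_11(x) ≥ 0} and ℤ_11^× = {x ∈ ℤ_11 : v_11(x) = 0}. Here v_11(46/61) = v_11(num) − v_11(den) = 0; compare against these criteria.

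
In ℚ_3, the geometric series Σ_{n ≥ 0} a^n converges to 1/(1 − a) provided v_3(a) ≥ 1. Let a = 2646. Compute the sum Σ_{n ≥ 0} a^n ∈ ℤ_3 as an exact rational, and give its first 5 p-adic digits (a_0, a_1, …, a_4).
Σ a^n = 1/(1 − a) = -1/2645;  first 5 digits = (1, 0, 0, 2, 2)

v_3(a) = 3 ≥ 1, so the series converges in ℤ_3 to 1/(1 − a) = 1/(1 − 2646) = -1/2645. Expand this rational in ℤ_3: compute digits iteratively via d_i = x_i mod 3, x_{i+1} = (x_i − d_i)/3. The first 5 digits are (1, 0, 0, 2, 2).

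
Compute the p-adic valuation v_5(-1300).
v_5(-1300) = 2

v_5(n) is the largest exponent k such that 5^k divides n. Factor out: -1300 = -5^2 · 52. (Sign doesn't affect v_p.) So v_5(-1300) = 2.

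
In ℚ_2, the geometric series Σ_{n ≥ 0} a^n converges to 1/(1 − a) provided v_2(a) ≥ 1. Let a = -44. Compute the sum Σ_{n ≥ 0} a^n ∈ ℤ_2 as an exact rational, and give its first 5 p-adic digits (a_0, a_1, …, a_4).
Σ a^n = 1/(1 − a) = 1/45;  first 5 digits = (1, 0, 1, 0, 0)

v_2(a) = 2 ≥ 1, so the series converges in ℤ_2 to 1/(1 − a) = 1/(1 − (-44)) = 1/45. Expand this rational in ℤ_2: compute digits iteratively via d_i = x_i mod 2, x_{i+1} = (x_i − d_i)/2. The first 5 digits are (1, 0, 1, 0, 0).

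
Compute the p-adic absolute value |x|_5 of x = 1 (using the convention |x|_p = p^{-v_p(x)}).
|1|_5 = 1

Step 1 — compute v_5(x) by factoring powers of 5 out of the numerator and denominator: v_5(1) = 0. Step 2 — apply |x|_p = p^{-v_p(x)} = 5^{0} = 1.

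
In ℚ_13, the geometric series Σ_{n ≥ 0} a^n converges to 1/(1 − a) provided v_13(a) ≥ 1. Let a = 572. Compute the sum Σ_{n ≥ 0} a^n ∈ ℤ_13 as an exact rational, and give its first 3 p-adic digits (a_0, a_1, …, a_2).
Σ a^n = 1/(1 − a) = -1/571;  first 3 digits = (1, 5, 2)

v_13(a) = 1 ≥ 1, so the series converges in ℤ_13 to 1/(1 − a) = 1/(1 − 572) = -1/571. Expand this rational in ℤ_13: compute digits iteratively via d_i = x_i mod 13, x_{i+1} = (x_i − d_i)/13. The first 3 digits are (1, 5, 2).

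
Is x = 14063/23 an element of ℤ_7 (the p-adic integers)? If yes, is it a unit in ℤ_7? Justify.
x ∈ ℤ_7 but not a unit; v_7(x) = 3 > 0

ℤ_7 = {x ∈ ℚ_7 : v_7(x) ≥ 0} and ℤ_7^× = {x ∈ ℤ_7 : v_7(x) = 0}. Here v_7(14063/23) = v_7(num) − v_7(den) = 3; compare against these criteria.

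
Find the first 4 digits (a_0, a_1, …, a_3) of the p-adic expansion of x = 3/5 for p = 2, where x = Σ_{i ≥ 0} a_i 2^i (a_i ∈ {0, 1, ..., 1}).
(a_0, …, a_3) = (1, 1, 1, 0)

v_2(3/5) = 0 (numerator and denominator both coprime to 2), so x ∈ ℤ_2^×. Compute digits iteratively via a_i = x_i mod 2, x_{i+1} = (x_i − a_i)/2, with x_0 = x:
  x_0 = 3/5;  a_0 = 1;  x_1 = (x_0 − 1)/2 = -1/5
  x_1 = -1/5;  a_1 = 1;  x_2 = (x_1 − 1)/2 = -3/5
  x_2 = -3/5;  a_2 = 1;  x_3 = (x_2 − 1)/2 = -4/5
  x_3 = -4/5;  a_3 = 0;  x_4 = (x_3 − 0)/2 = -2/5
Digits: (1, 1, 1, 0).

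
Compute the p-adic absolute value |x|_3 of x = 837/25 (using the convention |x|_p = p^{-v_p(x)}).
|837/25|_3 = 1/27

Step 1 — compute v_3(x) by factoring powers of 3 out of the numerator and denominator: v_3(837/25) = 3. Step 2 — apply |x|_p = p^{-v_p(x)} = 3^{-3} = 1/27.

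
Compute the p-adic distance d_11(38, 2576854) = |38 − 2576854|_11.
d_11(38, 2576854) = 1/161051

Step 1 — x − y = 38 − 2576854 = -2576816. Step 2 — v_11(-2576816) = 5 (factor: -2576816 = −(11^5 · 16); the sign does not affect v_p). Step 3 — |x − y|_11 = 11^{-5} = 1/161051.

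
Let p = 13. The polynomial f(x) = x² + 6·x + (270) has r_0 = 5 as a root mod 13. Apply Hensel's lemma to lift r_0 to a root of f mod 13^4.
r_3 = 8741 (mod 28561)

Hensel: r_{i+1} = r_i − f(r_i)·(f′(r_i))^{-1} mod 13^{i+2}, f′(x) = 2x + 6. Iterate:
  r_0 = 5 (mod 13)
  r_1 = 122 (mod 169)
  r_2 = 2150 (mod 2197)
  r_3 = 8741 (mod 28561)
Final: r = 8741 satisfies f(r) ≡ 0 mod 13^4.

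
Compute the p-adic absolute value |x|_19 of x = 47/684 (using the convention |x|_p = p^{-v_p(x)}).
|47/684|_19 = 19

Step 1 — compute v_19(x) by factoring powers of 19 out of the numerator and denominator: v_19(47/684) = -1. Step 2 — apply |x|_p = p^{-v_p(x)} = 19^{1} = 19.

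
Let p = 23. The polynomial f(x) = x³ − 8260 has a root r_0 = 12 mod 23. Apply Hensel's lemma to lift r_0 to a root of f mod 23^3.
r_2 = 81 (mod 12167)

Hensel: r_{i+1} = r_i − f(r_i)/f′(r_i) mod 23^{i+2}, where f′(x) = 3x². Iterate:
  r_0 = 12 (mod 23)
  r_1 = 81 (mod 529)
  r_2 = 81 (mod 12167)
Final: r = 81 with f(r) ≡ 0 mod 23^3.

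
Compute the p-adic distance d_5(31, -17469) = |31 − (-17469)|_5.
d_5(31, -17469) = 1/625

Step 1 — x − y = 31 − (-17469) = 17500. Step 2 — v_5(17500) = 4 (factor: 17500 = (5^4 · 28); the sign does not affect v_p). Step 3 — |x − y|_5 = 5^{-4} = 1/625.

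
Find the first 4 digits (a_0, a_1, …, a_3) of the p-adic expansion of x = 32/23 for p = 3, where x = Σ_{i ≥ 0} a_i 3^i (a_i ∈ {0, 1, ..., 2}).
(a_0, …, a_3) = (1, 0, 2, 0)

v_3(32/23) = 0 (numerator and denominator both coprime to 3), so x ∈ ℤ_3^×. Compute digits iteratively via a_i = x_i mod 3, x_{i+1} = (x_i − a_i)/3, with x_0 = x:
  x_0 = 32/23;  a_0 = 1;  x_1 = (x_0 − 1)/3 = 3/23
  x_1 = 3/23;  a_1 = 0;  x_2 = (x_1 − 0)/3 = 1/23
  x_2 = 1/23;  a_2 = 2;  x_3 = (x_2 − 2)/3 = -15/23
  x_3 = -15/23;  a_3 = 0;  x_4 = (x_3 − 0)/3 = -5/23
Digits: (1, 0, 2, 0).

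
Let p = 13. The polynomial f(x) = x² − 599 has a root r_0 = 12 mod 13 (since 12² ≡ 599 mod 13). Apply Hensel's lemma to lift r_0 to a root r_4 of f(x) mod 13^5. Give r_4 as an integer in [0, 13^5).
r_4 = 331109 (mod 371293)

Hensel's recurrence: r_{i+1} = r_i − f(r_i)·(f′(r_i))^{-1} mod 13^{i+2}, with f′(x) = 2x. Iterate:
  r_0 = 12 (mod 13)
  r_1 = 38 (mod 169)
  r_2 = 1559 (mod 2197)
  r_3 = 16938 (mod 28561)
  r_4 = 331109 (mod 371293)
Final: r_4 = 331109, and one checks f(r_4) ≡ 0 mod 13^5.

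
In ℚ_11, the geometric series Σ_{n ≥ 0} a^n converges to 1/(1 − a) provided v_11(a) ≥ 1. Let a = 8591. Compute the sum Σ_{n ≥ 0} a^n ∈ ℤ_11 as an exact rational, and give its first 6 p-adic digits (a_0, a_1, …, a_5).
Σ a^n = 1/(1 − a) = -1/8590;  first 6 digits = (1, 0, 5, 6, 3, 7)

v_11(a) = 2 ≥ 1, so the series converges in ℤ_11 to 1/(1 − a) = 1/(1 − 8591) = -1/8590. Expand this rational in ℤ_11: compute digits iteratively via d_i = x_i mod 11, x_{i+1} = (x_i − d_i)/11. The first 6 digits are (1, 0, 5, 6, 3, 7).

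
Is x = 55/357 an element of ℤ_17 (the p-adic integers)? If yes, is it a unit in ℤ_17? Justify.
x ∉ ℤ_17 (v_17(x) = -1 < 0)

ℤ_17 = {x ∈ ℚ_17 : v_17(x) ≥ 0} and ℤ_17^× = {x ∈ ℤ_17 : v_17(x) = 0}. Here v_17(55/357) = v_17(num) − v_17(den) = -1; compare against these criteria.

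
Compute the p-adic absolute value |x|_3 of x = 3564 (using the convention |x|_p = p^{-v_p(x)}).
|3564|_3 = 1/81

Step 1 — compute v_3(x) by factoring powers of 3 out of the numerator and denominator: v_3(3564) = 4. Step 2 — apply |x|_p = p^{-v_p(x)} = 3^{-4} = 1/81.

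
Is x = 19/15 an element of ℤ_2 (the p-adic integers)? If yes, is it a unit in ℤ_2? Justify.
x ∈ ℤ_2^× (unit); v_2(x) = 0

ℤ_2 = {x ∈ ℚ_2 : v_2(x) ≥ 0} and ℤ_2^× = {x ∈ ℤ_2 : v_2(x) = 0}. Here v_2(19/15) = v_2(num) − v_2(den) = 0; compare against these criteria.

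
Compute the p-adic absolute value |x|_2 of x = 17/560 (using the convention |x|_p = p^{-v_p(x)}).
|17/560|_2 = 16

Step 1 — compute v_2(x) by factoring powers of 2 out of the numerator and denominator: v_2(17/560) = -4. Step 2 — apply |x|_p = p^{-v_p(x)} = 2^{4} = 16.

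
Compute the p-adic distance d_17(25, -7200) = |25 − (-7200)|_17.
d_17(25, -7200) = 1/289

Step 1 — x − y = 25 − (-7200) = 7225. Step 2 — v_17(7225) = 2 (factor: 7225 = (17^2 · 25); the sign does not affect v_p). Step 3 — |x − y|_17 = 17^{-2} = 1/289.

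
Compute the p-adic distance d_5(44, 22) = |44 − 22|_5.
d_5(44, 22) = 1

Step 1 — x − y = 44 − 22 = 22. Step 2 — v_5(22) = 0 (factor: 22 = (5^0 · 22); the sign does not affect v_p). Step 3 — |x − y|_5 = 5^{0} = 1.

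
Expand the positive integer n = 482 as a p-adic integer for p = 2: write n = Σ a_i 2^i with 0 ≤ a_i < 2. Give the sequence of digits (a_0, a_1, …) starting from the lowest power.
(a_0, a_1, …) = (0, 1, 0, 0, 0, 1, 1, 1, 1)

Repeated division by 2 gives the digits low-to-high: 482 = 1·2^1 + 1·2^5 + 1·2^6 + 1·2^7 + 1·2^8. Digit sequence: (0, 1, 0, 0, 0, 1, 1, 1, 1).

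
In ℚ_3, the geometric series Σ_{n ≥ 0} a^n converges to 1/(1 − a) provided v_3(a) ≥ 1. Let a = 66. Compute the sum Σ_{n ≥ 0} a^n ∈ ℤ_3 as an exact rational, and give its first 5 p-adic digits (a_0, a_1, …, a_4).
Σ a^n = 1/(1 − a) = -1/65;  first 5 digits = (1, 1, 2, 2, 1)

v_3(a) = 1 ≥ 1, so the series converges in ℤ_3 to 1/(1 − a) = 1/(1 − 66) = -1/65. Expand this rational in ℤ_3: compute digits iteratively via d_i = x_i mod 3, x_{i+1} = (x_i − d_i)/3. The first 5 digits are (1, 1, 2, 2, 1).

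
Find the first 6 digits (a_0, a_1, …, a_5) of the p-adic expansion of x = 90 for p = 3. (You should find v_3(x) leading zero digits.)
(a_0, …, a_5) = (0, 0, 1, 0, 1, 0)

v_3(90) = 2, so a_0 = ... = a_1 = 0. Factor out: x = 3^2 · u with u = 10 a unit in ℤ_3. Expand u iteratively via a_{v+i} = u_i mod 3, u_{i+1} = (u_i − a_{v+i})/3:
  u_0 = 10;  a_2 = 1;  u_1 = (u_0 − 1)/3 = 3
  u_1 = 3;  a_3 = 0;  u_2 = (u_1 − 0)/3 = 1
  u_2 = 1;  a_4 = 1;  u_3 = (u_2 − 1)/3 = 0
  u_3 = 0;  a_5 = 0;  u_4 = (u_3 − 0)/3 = 0
Digits: (0, 0, 1, 0, 1, 0).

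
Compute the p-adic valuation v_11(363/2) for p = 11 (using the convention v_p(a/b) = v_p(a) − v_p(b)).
v_11(363/2) = 2

Factor powers of 11 from the numerator and denominator of the reduced fraction: 363 = 11^2 · 3 and 2 = 11^0 · 2. Apply v_p(a/b) = v_p(a) − v_p(b): v_11(363/2) = 2 − 0 = 2.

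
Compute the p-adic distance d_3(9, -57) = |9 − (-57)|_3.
d_3(9, -57) = 1/3

Step 1 — x − y = 9 − (-57) = 66. Step 2 — v_3(66) = 1 (factor: 66 = (3^1 · 22); the sign does not affect v_p). Step 3 — |x − y|_3 = 3^{-1} = 1/3.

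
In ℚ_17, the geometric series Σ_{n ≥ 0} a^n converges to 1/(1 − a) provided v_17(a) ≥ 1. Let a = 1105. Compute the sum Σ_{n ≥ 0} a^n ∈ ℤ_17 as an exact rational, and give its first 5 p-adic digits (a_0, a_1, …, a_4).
Σ a^n = 1/(1 − a) = -1/1104;  first 5 digits = (1, 14, 12, 0, 15)

v_17(a) = 1 ≥ 1, so the series converges in ℤ_17 to 1/(1 − a) = 1/(1 − 1105) = -1/1104. Expand this rational in ℤ_17: compute digits iteratively via d_i = x_i mod 17, x_{i+1} = (x_i − d_i)/17. The first 5 digits are (1, 14, 12, 0, 15).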